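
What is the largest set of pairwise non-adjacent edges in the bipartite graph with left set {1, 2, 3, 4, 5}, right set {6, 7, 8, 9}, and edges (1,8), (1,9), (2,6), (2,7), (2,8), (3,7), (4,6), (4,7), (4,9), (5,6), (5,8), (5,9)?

Step 1: List the neighbors of each left vertex:
  1: 8, 9
  2: 6, 7, 8
  3: 7
  4: 6, 7, 9
  5: 6, 8, 9

Step 2: Greedily match left vertices, then look for augmenting paths:
  Match 1 -- 8
  Match 2 -- 6
  Match 3 -- 7
  Match 4 -- 9
  No augmenting path remains.

Step 3: Verify this is maximum:
  Matching size 4 = min(|L|, |R|) = min(5, 4), which is an upper bound, so this matching is maximum.

Maximum matching: {(1,8), (2,6), (3,7), (4,9)}
Size: 4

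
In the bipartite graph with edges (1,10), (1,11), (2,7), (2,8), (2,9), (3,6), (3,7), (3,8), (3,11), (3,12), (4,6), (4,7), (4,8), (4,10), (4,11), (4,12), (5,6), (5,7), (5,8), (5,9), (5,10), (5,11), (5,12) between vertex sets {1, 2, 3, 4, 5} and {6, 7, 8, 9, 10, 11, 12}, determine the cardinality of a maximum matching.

Step 1: List the neighbors of each left vertex:
  1: 10, 11
  2: 7, 8, 9
  3: 6, 7, 8, 11, 12
  4: 6, 7, 8, 10, 11, 12
  5: 6, 7, 8, 9, 10, 11, 12

Step 2: Greedily match left vertices, then look for augmenting paths:
  Match 1 -- 10
  Match 2 -- 7
  Match 3 -- 6
  Match 4 -- 8
  Match 5 -- 9
  No augmenting path remains.

Step 3: Verify this is maximum:
  Matching size 5 = min(|L|, |R|) = min(5, 7), which is an upper bound, so this matching is maximum.

Maximum matching: {(1,10), (2,7), (3,6), (4,8), (5,9)}
Size: 5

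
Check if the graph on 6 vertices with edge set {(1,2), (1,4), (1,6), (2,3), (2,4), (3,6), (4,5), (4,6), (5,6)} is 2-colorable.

Step 1: Attempt 2-coloring using BFS:
  Start at vertex 1, assign color 0
  Color vertex 2 with color 1 (neighbor of 1)
  Color vertex 4 with color 1 (neighbor of 1)
  Color vertex 6 with color 1 (neighbor of 1)
  Color vertex 3 with color 0 (neighbor of 2)

Step 2: Conflict found! Vertices 2 and 4 are adjacent but have the same color.
This means the graph contains an odd cycle.

The graph is NOT bipartite.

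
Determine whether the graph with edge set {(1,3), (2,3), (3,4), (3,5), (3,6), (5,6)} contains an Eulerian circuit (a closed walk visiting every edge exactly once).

Step 1: Find the degree of each vertex:
  deg(1) = 1
  deg(2) = 1
  deg(3) = 5
  deg(4) = 1
  deg(5) = 2
  deg(6) = 2

Step 2: Count vertices with odd degree:
  Odd-degree vertices: 1, 2, 3, 4 (4 total)

Step 3: Apply Euler's theorem:
  - Eulerian circuit exists iff graph is connected and all vertices have even degree
  - Eulerian path exists iff graph is connected and has 0 or 2 odd-degree vertices

Graph has 4 odd-degree vertices (need 0 or 2).
Neither Eulerian path nor Eulerian circuit exists.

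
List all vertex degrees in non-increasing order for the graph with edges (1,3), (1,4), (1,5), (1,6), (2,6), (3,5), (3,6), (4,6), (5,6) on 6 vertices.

Step 1: Count edges incident to each vertex:
  deg(1) = 4 (neighbors: 3, 4, 5, 6)
  deg(2) = 1 (neighbors: 6)
  deg(3) = 3 (neighbors: 1, 5, 6)
  deg(4) = 2 (neighbors: 1, 6)
  deg(5) = 3 (neighbors: 1, 3, 6)
  deg(6) = 5 (neighbors: 1, 2, 3, 4, 5)

Step 2: Sort degrees in non-increasing order:
  Degrees: [4, 1, 3, 2, 3, 5] -> sorted: [5, 4, 3, 3, 2, 1]

Degree sequence: [5, 4, 3, 3, 2, 1]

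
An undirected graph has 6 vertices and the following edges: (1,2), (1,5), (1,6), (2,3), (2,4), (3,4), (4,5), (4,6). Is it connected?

Step 1: Build adjacency list from edges:
  1: 2, 5, 6
  2: 1, 3, 4
  3: 2, 4
  4: 2, 3, 5, 6
  5: 1, 4
  6: 1, 4

Step 2: Run BFS/DFS from vertex 1:
  Visited: {1, 2, 5, 6, 3, 4}
  Reached 6 of 6 vertices

Step 3: All 6 vertices reached from vertex 1, so the graph is connected.
Answer: Yes, the graph is connected.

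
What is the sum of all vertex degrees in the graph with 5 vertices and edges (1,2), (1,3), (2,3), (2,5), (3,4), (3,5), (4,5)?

Step 1: Count edges incident to each vertex:
  deg(1) = 2 (neighbors: 2, 3)
  deg(2) = 3 (neighbors: 1, 3, 5)
  deg(3) = 4 (neighbors: 1, 2, 4, 5)
  deg(4) = 2 (neighbors: 3, 5)
  deg(5) = 3 (neighbors: 2, 3, 4)

Step 2: Sum all degrees:
  2 + 3 + 4 + 2 + 3 = 14

Verification: sum of degrees = 2 * |E| = 2 * 7 = 14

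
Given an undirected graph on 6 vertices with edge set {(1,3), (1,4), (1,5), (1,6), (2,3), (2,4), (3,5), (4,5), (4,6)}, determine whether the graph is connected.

Step 1: Build adjacency list from edges:
  1: 3, 4, 5, 6
  2: 3, 4
  3: 1, 2, 5
  4: 1, 2, 5, 6
  5: 1, 3, 4
  6: 1, 4

Step 2: Run BFS/DFS from vertex 1:
  Visited: {1, 3, 4, 5, 6, 2}
  Reached 6 of 6 vertices

Step 3: All 6 vertices reached from vertex 1, so the graph is connected.
Answer: Yes, the graph is connected.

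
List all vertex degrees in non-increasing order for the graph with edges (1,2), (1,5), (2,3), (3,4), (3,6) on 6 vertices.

Step 1: Count edges incident to each vertex:
  deg(1) = 2 (neighbors: 2, 5)
  deg(2) = 2 (neighbors: 1, 3)
  deg(3) = 3 (neighbors: 2, 4, 6)
  deg(4) = 1 (neighbors: 3)
  deg(5) = 1 (neighbors: 1)
  deg(6) = 1 (neighbors: 3)

Step 2: Sort degrees in non-increasing order:
  Degrees: [2, 2, 3, 1, 1, 1] -> sorted: [3, 2, 2, 1, 1, 1]

Degree sequence: [3, 2, 2, 1, 1, 1]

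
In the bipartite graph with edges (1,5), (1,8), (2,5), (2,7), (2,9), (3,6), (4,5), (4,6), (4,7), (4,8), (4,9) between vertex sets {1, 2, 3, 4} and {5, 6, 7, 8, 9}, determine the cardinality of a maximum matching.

Step 1: List the neighbors of each left vertex:
  1: 5, 8
  2: 5, 7, 9
  3: 6
  4: 5, 6, 7, 8, 9

Step 2: Greedily match left vertices, then look for augmenting paths:
  Match 1 -- 5
  Match 2 -- 7
  Match 3 -- 6
  Match 4 -- 8
  No augmenting path remains.

Step 3: Verify this is maximum:
  Matching size 4 = min(|L|, |R|) = min(4, 5), which is an upper bound, so this matching is maximum.

Maximum matching: {(1,5), (2,7), (3,6), (4,8)}
Size: 4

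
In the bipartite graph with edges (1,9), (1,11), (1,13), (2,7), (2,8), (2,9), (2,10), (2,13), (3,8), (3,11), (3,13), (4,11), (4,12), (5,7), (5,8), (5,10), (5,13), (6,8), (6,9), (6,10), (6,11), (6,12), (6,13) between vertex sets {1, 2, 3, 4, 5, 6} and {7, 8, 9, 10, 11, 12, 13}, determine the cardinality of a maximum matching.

Step 1: List the neighbors of each left vertex:
  1: 9, 11, 13
  2: 7, 8, 9, 10, 13
  3: 8, 11, 13
  4: 11, 12
  5: 7, 8, 10, 13
  6: 8, 9, 10, 11, 12, 13

Step 2: Greedily match left vertices, then look for augmenting paths:
  Match 1 -- 9
  Match 2 -- 7
  Match 3 -- 8
  Match 4 -- 11
  Match 5 -- 10
  Match 6 -- 12
  No augmenting path remains.

Step 3: Verify this is maximum:
  Matching size 6 = min(|L|, |R|) = min(6, 7), which is an upper bound, so this matching is maximum.

Maximum matching: {(1,9), (2,7), (3,8), (4,11), (5,10), (6,12)}
Size: 6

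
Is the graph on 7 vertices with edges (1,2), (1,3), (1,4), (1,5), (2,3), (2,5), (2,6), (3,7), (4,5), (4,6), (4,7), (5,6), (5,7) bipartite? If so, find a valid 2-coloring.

Step 1: Attempt 2-coloring using BFS:
  Start at vertex 1, assign color 0
  Color vertex 2 with color 1 (neighbor of 1)
  Color vertex 3 with color 1 (neighbor of 1)
  Color vertex 4 with color 1 (neighbor of 1)
  Color vertex 5 with color 1 (neighbor of 1)

Step 2: Conflict found! Vertices 2 and 3 are adjacent but have the same color.
This means the graph contains an odd cycle.

The graph is NOT bipartite.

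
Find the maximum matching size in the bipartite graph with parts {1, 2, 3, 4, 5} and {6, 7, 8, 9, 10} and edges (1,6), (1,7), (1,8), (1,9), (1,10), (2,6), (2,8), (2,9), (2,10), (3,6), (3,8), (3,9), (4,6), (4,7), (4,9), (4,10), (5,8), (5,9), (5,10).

Step 1: List the neighbors of each left vertex:
  1: 6, 7, 8, 9, 10
  2: 6, 8, 9, 10
  3: 6, 8, 9
  4: 6, 7, 9, 10
  5: 8, 9, 10

Step 2: Greedily match left vertices, then look for augmenting paths:
  Match 1 -- 6
  Match 2 -- 8
  Match 3 -- 9
  Match 4 -- 7
  Match 5 -- 10
  No augmenting path remains.

Step 3: Verify this is maximum:
  Matching size 5 = min(|L|, |R|) = min(5, 5), which is an upper bound, so this matching is maximum.

Maximum matching: {(1,6), (2,8), (3,9), (4,7), (5,10)}
Size: 5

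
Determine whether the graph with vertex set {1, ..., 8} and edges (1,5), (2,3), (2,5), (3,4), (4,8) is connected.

Step 1: Build adjacency list from edges:
  1: 5
  2: 3, 5
  3: 2, 4
  4: 3, 8
  5: 1, 2
  6: (none)
  7: (none)
  8: 4

Step 2: Run BFS/DFS from vertex 1:
  Visited: {1, 5, 2, 3, 4, 8}
  Reached 6 of 8 vertices

Step 3: Only 6 of 8 vertices reached. Graph is disconnected.
Connected components: {1, 2, 3, 4, 5, 8}, {6}, {7}
Answer: No, the graph is not connected (3 components).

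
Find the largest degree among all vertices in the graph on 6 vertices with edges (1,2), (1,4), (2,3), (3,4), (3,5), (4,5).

Step 1: Count edges incident to each vertex:
  deg(1) = 2 (neighbors: 2, 4)
  deg(2) = 2 (neighbors: 1, 3)
  deg(3) = 3 (neighbors: 2, 4, 5)
  deg(4) = 3 (neighbors: 1, 3, 5)
  deg(5) = 2 (neighbors: 3, 4)
  deg(6) = 0 (neighbors: none)

Step 2: Find maximum:
  max(2, 2, 3, 3, 2, 0) = 3 (vertex 3)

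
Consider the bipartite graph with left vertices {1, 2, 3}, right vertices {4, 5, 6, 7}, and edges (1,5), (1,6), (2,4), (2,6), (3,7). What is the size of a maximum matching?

Step 1: List the neighbors of each left vertex:
  1: 5, 6
  2: 4, 6
  3: 7

Step 2: Greedily match left vertices, then look for augmenting paths:
  Match 1 -- 5
  Match 2 -- 4
  Match 3 -- 7
  No augmenting path remains.

Step 3: Verify this is maximum:
  Matching size 3 = min(|L|, |R|) = min(3, 4), which is an upper bound, so this matching is maximum.

Maximum matching: {(1,5), (2,4), (3,7)}
Size: 3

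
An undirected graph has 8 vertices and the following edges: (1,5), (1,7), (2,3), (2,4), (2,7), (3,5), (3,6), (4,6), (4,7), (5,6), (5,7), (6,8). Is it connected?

Step 1: Build adjacency list from edges:
  1: 5, 7
  2: 3, 4, 7
  3: 2, 5, 6
  4: 2, 6, 7
  5: 1, 3, 6, 7
  6: 3, 4, 5, 8
  7: 1, 2, 4, 5
  8: 6

Step 2: Run BFS/DFS from vertex 1:
  Visited: {1, 5, 7, 3, 6, 2, 4, 8}
  Reached 8 of 8 vertices

Step 3: All 8 vertices reached from vertex 1, so the graph is connected.
Answer: Yes, the graph is connected.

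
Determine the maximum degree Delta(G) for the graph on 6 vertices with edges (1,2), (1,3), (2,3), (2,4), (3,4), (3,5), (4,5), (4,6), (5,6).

Step 1: Count edges incident to each vertex:
  deg(1) = 2 (neighbors: 2, 3)
  deg(2) = 3 (neighbors: 1, 3, 4)
  deg(3) = 4 (neighbors: 1, 2, 4, 5)
  deg(4) = 4 (neighbors: 2, 3, 5, 6)
  deg(5) = 3 (neighbors: 3, 4, 6)
  deg(6) = 2 (neighbors: 4, 5)

Step 2: Find maximum:
  max(2, 3, 4, 4, 3, 2) = 4 (vertex 3)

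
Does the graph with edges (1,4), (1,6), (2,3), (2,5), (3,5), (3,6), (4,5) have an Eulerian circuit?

Step 1: Find the degree of each vertex:
  deg(1) = 2
  deg(2) = 2
  deg(3) = 3
  deg(4) = 2
  deg(5) = 3
  deg(6) = 2

Step 2: Count vertices with odd degree:
  Odd-degree vertices: 3, 5 (2 total)

Step 3: Apply Euler's theorem:
  - Eulerian circuit exists iff graph is connected and all vertices have even degree
  - Eulerian path exists iff graph is connected and has 0 or 2 odd-degree vertices

Graph is connected with exactly 2 odd-degree vertices (3, 5).
Eulerian path exists (starting and ending at the odd-degree vertices), but no Eulerian circuit.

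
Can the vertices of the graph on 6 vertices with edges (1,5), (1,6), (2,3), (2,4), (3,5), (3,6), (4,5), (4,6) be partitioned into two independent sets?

Step 1: Attempt 2-coloring using BFS:
  Start at vertex 1, assign color 0
  Color vertex 5 with color 1 (neighbor of 1)
  Color vertex 6 with color 1 (neighbor of 1)
  Color vertex 3 with color 0 (neighbor of 5)
  Color vertex 4 with color 0 (neighbor of 5)
  Color vertex 2 with color 1 (neighbor of 3)

Step 2: 2-coloring succeeded. No conflicts found.
  Set A (color 0): {1, 3, 4}
  Set B (color 1): {2, 5, 6}

The graph is bipartite with partition {1, 3, 4}, {2, 5, 6}.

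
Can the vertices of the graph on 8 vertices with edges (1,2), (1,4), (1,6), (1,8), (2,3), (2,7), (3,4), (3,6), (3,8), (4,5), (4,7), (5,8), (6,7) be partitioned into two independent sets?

Step 1: Attempt 2-coloring using BFS:
  Start at vertex 1, assign color 0
  Color vertex 2 with color 1 (neighbor of 1)
  Color vertex 4 with color 1 (neighbor of 1)
  Color vertex 6 with color 1 (neighbor of 1)
  Color vertex 8 with color 1 (neighbor of 1)
  Color vertex 3 with color 0 (neighbor of 2)
  Color vertex 7 with color 0 (neighbor of 2)
  Color vertex 5 with color 0 (neighbor of 4)

Step 2: 2-coloring succeeded. No conflicts found.
  Set A (color 0): {1, 3, 5, 7}
  Set B (color 1): {2, 4, 6, 8}

The graph is bipartite with partition {1, 3, 5, 7}, {2, 4, 6, 8}.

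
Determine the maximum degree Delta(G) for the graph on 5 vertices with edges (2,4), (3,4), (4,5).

Step 1: Count edges incident to each vertex:
  deg(1) = 0 (neighbors: none)
  deg(2) = 1 (neighbors: 4)
  deg(3) = 1 (neighbors: 4)
  deg(4) = 3 (neighbors: 2, 3, 5)
  deg(5) = 1 (neighbors: 4)

Step 2: Find maximum:
  max(0, 1, 1, 3, 1) = 3 (vertex 4)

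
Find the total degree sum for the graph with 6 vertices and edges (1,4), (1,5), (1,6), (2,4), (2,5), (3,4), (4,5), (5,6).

Step 1: Count edges incident to each vertex:
  deg(1) = 3 (neighbors: 4, 5, 6)
  deg(2) = 2 (neighbors: 4, 5)
  deg(3) = 1 (neighbors: 4)
  deg(4) = 4 (neighbors: 1, 2, 3, 5)
  deg(5) = 4 (neighbors: 1, 2, 4, 6)
  deg(6) = 2 (neighbors: 1, 5)

Step 2: Sum all degrees:
  3 + 2 + 1 + 4 + 4 + 2 = 16

Verification: sum of degrees = 2 * |E| = 2 * 8 = 16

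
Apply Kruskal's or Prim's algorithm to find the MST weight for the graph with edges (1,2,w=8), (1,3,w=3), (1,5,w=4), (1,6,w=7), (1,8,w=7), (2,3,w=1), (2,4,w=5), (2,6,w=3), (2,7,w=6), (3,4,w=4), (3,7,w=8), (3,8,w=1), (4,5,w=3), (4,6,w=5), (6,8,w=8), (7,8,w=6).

Apply Kruskal's algorithm (sort edges by weight, add if no cycle):

Sorted edges by weight:
  (2,3) w=1
  (3,8) w=1
  (1,3) w=3
  (2,6) w=3
  (4,5) w=3
  (1,5) w=4
  (3,4) w=4
  (2,4) w=5
  (4,6) w=5
  (2,7) w=6
  (7,8) w=6
  (1,8) w=7
  (1,6) w=7
  (1,2) w=8
  (3,7) w=8
  (6,8) w=8

Add edge (2,3) w=1 -- no cycle. Running total: 1
Add edge (3,8) w=1 -- no cycle. Running total: 2
Add edge (1,3) w=3 -- no cycle. Running total: 5
Add edge (2,6) w=3 -- no cycle. Running total: 8
Add edge (4,5) w=3 -- no cycle. Running total: 11
Add edge (1,5) w=4 -- no cycle. Running total: 15
Skip edge (3,4) w=4 -- would create cycle
Skip edge (2,4) w=5 -- would create cycle
Skip edge (4,6) w=5 -- would create cycle
Add edge (2,7) w=6 -- no cycle. Running total: 21

MST edges: (2,3,w=1), (3,8,w=1), (1,3,w=3), (2,6,w=3), (4,5,w=3), (1,5,w=4), (2,7,w=6)
Total MST weight: 1 + 1 + 3 + 3 + 3 + 4 + 6 = 21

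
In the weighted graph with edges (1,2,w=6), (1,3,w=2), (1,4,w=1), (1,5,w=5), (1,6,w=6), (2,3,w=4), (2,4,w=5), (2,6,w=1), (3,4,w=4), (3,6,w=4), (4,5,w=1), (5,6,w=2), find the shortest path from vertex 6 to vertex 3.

Step 1: Build adjacency list with weights:
  1: 2(w=6), 3(w=2), 4(w=1), 5(w=5), 6(w=6)
  2: 1(w=6), 3(w=4), 4(w=5), 6(w=1)
  3: 1(w=2), 2(w=4), 4(w=4), 6(w=4)
  4: 1(w=1), 2(w=5), 3(w=4), 5(w=1)
  5: 1(w=5), 4(w=1), 6(w=2)
  6: 1(w=6), 2(w=1), 3(w=4), 5(w=2)

Step 2: Apply Dijkstra's algorithm from vertex 6:
  Visit vertex 6 (distance=0)
    Update dist[1] = 6
    Update dist[2] = 1
    Update dist[3] = 4
    Update dist[5] = 2
  Visit vertex 2 (distance=1)
    Update dist[4] = 6
  Visit vertex 5 (distance=2)
    Update dist[4] = 3
  Visit vertex 4 (distance=3)
    Update dist[1] = 4
  Visit vertex 1 (distance=4)
  Visit vertex 3 (distance=4)

Step 3: Shortest path: 6 -> 3
Total weight: 4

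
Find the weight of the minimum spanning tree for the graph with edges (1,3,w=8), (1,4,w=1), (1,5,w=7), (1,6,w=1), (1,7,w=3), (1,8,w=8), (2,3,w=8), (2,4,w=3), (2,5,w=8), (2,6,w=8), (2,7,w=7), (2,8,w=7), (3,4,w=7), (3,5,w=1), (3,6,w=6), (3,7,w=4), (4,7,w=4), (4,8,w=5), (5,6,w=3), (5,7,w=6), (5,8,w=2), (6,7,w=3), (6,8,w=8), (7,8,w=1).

Apply Kruskal's algorithm (sort edges by weight, add if no cycle):

Sorted edges by weight:
  (1,4) w=1
  (1,6) w=1
  (3,5) w=1
  (7,8) w=1
  (5,8) w=2
  (1,7) w=3
  (2,4) w=3
  (5,6) w=3
  (6,7) w=3
  (3,7) w=4
  (4,7) w=4
  (4,8) w=5
  (3,6) w=6
  (5,7) w=6
  (1,5) w=7
  (2,7) w=7
  (2,8) w=7
  (3,4) w=7
  (1,3) w=8
  (1,8) w=8
  (2,3) w=8
  (2,5) w=8
  (2,6) w=8
  (6,8) w=8

Add edge (1,4) w=1 -- no cycle. Running total: 1
Add edge (1,6) w=1 -- no cycle. Running total: 2
Add edge (3,5) w=1 -- no cycle. Running total: 3
Add edge (7,8) w=1 -- no cycle. Running total: 4
Add edge (5,8) w=2 -- no cycle. Running total: 6
Add edge (1,7) w=3 -- no cycle. Running total: 9
Add edge (2,4) w=3 -- no cycle. Running total: 12

MST edges: (1,4,w=1), (1,6,w=1), (3,5,w=1), (7,8,w=1), (5,8,w=2), (1,7,w=3), (2,4,w=3)
Total MST weight: 1 + 1 + 1 + 1 + 2 + 3 + 3 = 12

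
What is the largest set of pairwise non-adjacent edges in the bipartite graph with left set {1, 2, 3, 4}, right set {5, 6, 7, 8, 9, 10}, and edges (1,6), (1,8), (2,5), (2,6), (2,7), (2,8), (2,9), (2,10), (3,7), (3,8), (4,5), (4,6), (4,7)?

Step 1: List the neighbors of each left vertex:
  1: 6, 8
  2: 5, 6, 7, 8, 9, 10
  3: 7, 8
  4: 5, 6, 7

Step 2: Greedily match left vertices, then look for augmenting paths:
  Match 1 -- 6
  Match 2 -- 8
  Match 3 -- 7
  Match 4 -- 5
  No augmenting path remains.

Step 3: Verify this is maximum:
  Matching size 4 = min(|L|, |R|) = min(4, 6), which is an upper bound, so this matching is maximum.

Maximum matching: {(1,6), (2,8), (3,7), (4,5)}
Size: 4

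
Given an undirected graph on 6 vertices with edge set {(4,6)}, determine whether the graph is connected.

Step 1: Build adjacency list from edges:
  1: (none)
  2: (none)
  3: (none)
  4: 6
  5: (none)
  6: 4

Step 2: Run BFS/DFS from vertex 1:
  Visited: {1}
  Reached 1 of 6 vertices

Step 3: Only 1 of 6 vertices reached. Graph is disconnected.
Connected components: {1}, {2}, {3}, {4, 6}, {5}
Answer: No, the graph is not connected (5 components).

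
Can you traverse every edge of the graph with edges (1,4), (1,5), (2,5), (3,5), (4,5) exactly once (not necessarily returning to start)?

Step 1: Find the degree of each vertex:
  deg(1) = 2
  deg(2) = 1
  deg(3) = 1
  deg(4) = 2
  deg(5) = 4

Step 2: Count vertices with odd degree:
  Odd-degree vertices: 2, 3 (2 total)

Step 3: Apply Euler's theorem:
  - Eulerian circuit exists iff graph is connected and all vertices have even degree
  - Eulerian path exists iff graph is connected and has 0 or 2 odd-degree vertices

Graph is connected with exactly 2 odd-degree vertices (2, 3).
Eulerian path exists (starting and ending at the odd-degree vertices), but no Eulerian circuit.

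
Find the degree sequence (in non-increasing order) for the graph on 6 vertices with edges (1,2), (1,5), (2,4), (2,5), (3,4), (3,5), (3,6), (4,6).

Step 1: Count edges incident to each vertex:
  deg(1) = 2 (neighbors: 2, 5)
  deg(2) = 3 (neighbors: 1, 4, 5)
  deg(3) = 3 (neighbors: 4, 5, 6)
  deg(4) = 3 (neighbors: 2, 3, 6)
  deg(5) = 3 (neighbors: 1, 2, 3)
  deg(6) = 2 (neighbors: 3, 4)

Step 2: Sort degrees in non-increasing order:
  Degrees: [2, 3, 3, 3, 3, 2] -> sorted: [3, 3, 3, 3, 2, 2]

Degree sequence: [3, 3, 3, 3, 2, 2]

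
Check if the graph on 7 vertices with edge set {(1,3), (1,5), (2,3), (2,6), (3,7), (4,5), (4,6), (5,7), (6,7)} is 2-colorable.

Step 1: Attempt 2-coloring using BFS:
  Start at vertex 1, assign color 0
  Color vertex 3 with color 1 (neighbor of 1)
  Color vertex 5 with color 1 (neighbor of 1)
  Color vertex 2 with color 0 (neighbor of 3)
  Color vertex 7 with color 0 (neighbor of 3)
  Color vertex 4 with color 0 (neighbor of 5)
  Color vertex 6 with color 1 (neighbor of 2)

Step 2: 2-coloring succeeded. No conflicts found.
  Set A (color 0): {1, 2, 4, 7}
  Set B (color 1): {3, 5, 6}

The graph is bipartite with partition {1, 2, 4, 7}, {3, 5, 6}.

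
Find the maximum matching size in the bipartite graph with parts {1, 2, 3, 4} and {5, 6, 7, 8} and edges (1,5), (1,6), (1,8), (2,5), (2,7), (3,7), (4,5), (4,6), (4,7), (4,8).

Step 1: List the neighbors of each left vertex:
  1: 5, 6, 8
  2: 5, 7
  3: 7
  4: 5, 6, 7, 8

Step 2: Greedily match left vertices, then look for augmenting paths:
  Match 1 -- 8
  Match 2 -- 5
  Match 3 -- 7
  Match 4 -- 6
  No augmenting path remains.

Step 3: Verify this is maximum:
  Matching size 4 = min(|L|, |R|) = min(4, 4), which is an upper bound, so this matching is maximum.

Maximum matching: {(1,8), (2,5), (3,7), (4,6)}
Size: 4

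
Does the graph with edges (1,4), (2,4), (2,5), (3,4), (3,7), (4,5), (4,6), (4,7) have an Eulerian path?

Step 1: Find the degree of each vertex:
  deg(1) = 1
  deg(2) = 2
  deg(3) = 2
  deg(4) = 6
  deg(5) = 2
  deg(6) = 1
  deg(7) = 2

Step 2: Count vertices with odd degree:
  Odd-degree vertices: 1, 6 (2 total)

Step 3: Apply Euler's theorem:
  - Eulerian circuit exists iff graph is connected and all vertices have even degree
  - Eulerian path exists iff graph is connected and has 0 or 2 odd-degree vertices

Graph is connected with exactly 2 odd-degree vertices (1, 6).
Eulerian path exists (starting and ending at the odd-degree vertices), but no Eulerian circuit.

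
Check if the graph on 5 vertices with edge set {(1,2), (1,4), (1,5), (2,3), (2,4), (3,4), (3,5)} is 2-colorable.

Step 1: Attempt 2-coloring using BFS:
  Start at vertex 1, assign color 0
  Color vertex 2 with color 1 (neighbor of 1)
  Color vertex 4 with color 1 (neighbor of 1)
  Color vertex 5 with color 1 (neighbor of 1)
  Color vertex 3 with color 0 (neighbor of 2)

Step 2: Conflict found! Vertices 2 and 4 are adjacent but have the same color.
This means the graph contains an odd cycle.

The graph is NOT bipartite.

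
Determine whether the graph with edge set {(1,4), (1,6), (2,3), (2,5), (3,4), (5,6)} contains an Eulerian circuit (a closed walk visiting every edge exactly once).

Step 1: Find the degree of each vertex:
  deg(1) = 2
  deg(2) = 2
  deg(3) = 2
  deg(4) = 2
  deg(5) = 2
  deg(6) = 2

Step 2: Count vertices with odd degree:
  All vertices have even degree (0 odd-degree vertices)

Step 3: Apply Euler's theorem:
  - Eulerian circuit exists iff graph is connected and all vertices have even degree
  - Eulerian path exists iff graph is connected and has 0 or 2 odd-degree vertices

Graph is connected with 0 odd-degree vertices.
Both Eulerian circuit and Eulerian path exist.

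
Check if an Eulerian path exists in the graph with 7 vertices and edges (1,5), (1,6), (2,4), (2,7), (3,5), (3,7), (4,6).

Step 1: Find the degree of each vertex:
  deg(1) = 2
  deg(2) = 2
  deg(3) = 2
  deg(4) = 2
  deg(5) = 2
  deg(6) = 2
  deg(7) = 2

Step 2: Count vertices with odd degree:
  All vertices have even degree (0 odd-degree vertices)

Step 3: Apply Euler's theorem:
  - Eulerian circuit exists iff graph is connected and all vertices have even degree
  - Eulerian path exists iff graph is connected and has 0 or 2 odd-degree vertices

Graph is connected with 0 odd-degree vertices.
Both Eulerian circuit and Eulerian path exist.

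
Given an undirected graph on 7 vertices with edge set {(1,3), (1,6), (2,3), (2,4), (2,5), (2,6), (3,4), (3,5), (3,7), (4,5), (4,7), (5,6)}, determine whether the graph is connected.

Step 1: Build adjacency list from edges:
  1: 3, 6
  2: 3, 4, 5, 6
  3: 1, 2, 4, 5, 7
  4: 2, 3, 5, 7
  5: 2, 3, 4, 6
  6: 1, 2, 5
  7: 3, 4

Step 2: Run BFS/DFS from vertex 1:
  Visited: {1, 3, 6, 2, 4, 5, 7}
  Reached 7 of 7 vertices

Step 3: All 7 vertices reached from vertex 1, so the graph is connected.
Answer: Yes, the graph is connected.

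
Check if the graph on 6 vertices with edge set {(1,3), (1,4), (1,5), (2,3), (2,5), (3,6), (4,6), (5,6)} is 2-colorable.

Step 1: Attempt 2-coloring using BFS:
  Start at vertex 1, assign color 0
  Color vertex 3 with color 1 (neighbor of 1)
  Color vertex 4 with color 1 (neighbor of 1)
  Color vertex 5 with color 1 (neighbor of 1)
  Color vertex 2 with color 0 (neighbor of 3)
  Color vertex 6 with color 0 (neighbor of 3)

Step 2: 2-coloring succeeded. No conflicts found.
  Set A (color 0): {1, 2, 6}
  Set B (color 1): {3, 4, 5}

The graph is bipartite with partition {1, 2, 6}, {3, 4, 5}.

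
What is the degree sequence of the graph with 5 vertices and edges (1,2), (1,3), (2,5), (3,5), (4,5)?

Step 1: Count edges incident to each vertex:
  deg(1) = 2 (neighbors: 2, 3)
  deg(2) = 2 (neighbors: 1, 5)
  deg(3) = 2 (neighbors: 1, 5)
  deg(4) = 1 (neighbors: 5)
  deg(5) = 3 (neighbors: 2, 3, 4)

Step 2: Sort degrees in non-increasing order:
  Degrees: [2, 2, 2, 1, 3] -> sorted: [3, 2, 2, 2, 1]

Degree sequence: [3, 2, 2, 2, 1]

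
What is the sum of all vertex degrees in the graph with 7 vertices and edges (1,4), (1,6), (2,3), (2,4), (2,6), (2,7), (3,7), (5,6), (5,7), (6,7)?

Step 1: Count edges incident to each vertex:
  deg(1) = 2 (neighbors: 4, 6)
  deg(2) = 4 (neighbors: 3, 4, 6, 7)
  deg(3) = 2 (neighbors: 2, 7)
  deg(4) = 2 (neighbors: 1, 2)
  deg(5) = 2 (neighbors: 6, 7)
  deg(6) = 4 (neighbors: 1, 2, 5, 7)
  deg(7) = 4 (neighbors: 2, 3, 5, 6)

Step 2: Sum all degrees:
  2 + 4 + 2 + 2 + 2 + 4 + 4 = 20

Verification: sum of degrees = 2 * |E| = 2 * 10 = 20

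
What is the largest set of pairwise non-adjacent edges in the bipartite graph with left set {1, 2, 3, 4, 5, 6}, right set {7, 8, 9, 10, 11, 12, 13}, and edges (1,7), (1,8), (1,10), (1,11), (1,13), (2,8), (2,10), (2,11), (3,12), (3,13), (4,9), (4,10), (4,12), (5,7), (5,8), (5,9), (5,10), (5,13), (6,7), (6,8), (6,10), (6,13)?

Step 1: List the neighbors of each left vertex:
  1: 7, 8, 10, 11, 13
  2: 8, 10, 11
  3: 12, 13
  4: 9, 10, 12
  5: 7, 8, 9, 10, 13
  6: 7, 8, 10, 13

Step 2: Greedily match left vertices, then look for augmenting paths:
  Match 1 -- 7
  Match 2 -- 8
  Match 3 -- 12
  Match 4 -- 9
  Match 5 -- 10
  Match 6 -- 13
  No augmenting path remains.

Step 3: Verify this is maximum:
  Matching size 6 = min(|L|, |R|) = min(6, 7), which is an upper bound, so this matching is maximum.

Maximum matching: {(1,7), (2,8), (3,12), (4,9), (5,10), (6,13)}
Size: 6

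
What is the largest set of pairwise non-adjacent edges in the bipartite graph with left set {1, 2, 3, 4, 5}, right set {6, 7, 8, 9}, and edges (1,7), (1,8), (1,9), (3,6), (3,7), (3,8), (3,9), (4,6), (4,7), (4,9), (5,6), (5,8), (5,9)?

Step 1: List the neighbors of each left vertex:
  1: 7, 8, 9
  2: (none)
  3: 6, 7, 8, 9
  4: 6, 7, 9
  5: 6, 8, 9

Step 2: Greedily match left vertices, then look for augmenting paths:
  Match 1 -- 7
  Match 3 -- 6
  Match 4 -- 9
  Match 5 -- 8
  No augmenting path remains.

Step 3: Verify this is maximum:
  Matching size 4 = min(|L|, |R|) = min(5, 4), which is an upper bound, so this matching is maximum.

Maximum matching: {(1,7), (3,6), (4,9), (5,8)}
Size: 4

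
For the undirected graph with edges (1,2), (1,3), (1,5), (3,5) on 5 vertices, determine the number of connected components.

Step 1: Build adjacency list from edges:
  1: 2, 3, 5
  2: 1
  3: 1, 5
  4: (none)
  5: 1, 3

Step 2: Run BFS/DFS from vertex 1:
  Visited: {1, 2, 3, 5}
  Reached 4 of 5 vertices

Step 3: Only 4 of 5 vertices reached. Graph is disconnected.
Connected components: {1, 2, 3, 5}, {4}
Number of connected components: 2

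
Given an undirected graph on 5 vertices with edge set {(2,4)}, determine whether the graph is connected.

Step 1: Build adjacency list from edges:
  1: (none)
  2: 4
  3: (none)
  4: 2
  5: (none)

Step 2: Run BFS/DFS from vertex 1:
  Visited: {1}
  Reached 1 of 5 vertices

Step 3: Only 1 of 5 vertices reached. Graph is disconnected.
Connected components: {1}, {2, 4}, {3}, {5}
Answer: No, the graph is not connected (4 components).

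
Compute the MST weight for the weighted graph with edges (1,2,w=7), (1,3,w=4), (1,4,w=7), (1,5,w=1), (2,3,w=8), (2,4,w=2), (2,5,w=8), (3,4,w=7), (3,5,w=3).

Apply Kruskal's algorithm (sort edges by weight, add if no cycle):

Sorted edges by weight:
  (1,5) w=1
  (2,4) w=2
  (3,5) w=3
  (1,3) w=4
  (1,4) w=7
  (1,2) w=7
  (3,4) w=7
  (2,5) w=8
  (2,3) w=8

Add edge (1,5) w=1 -- no cycle. Running total: 1
Add edge (2,4) w=2 -- no cycle. Running total: 3
Add edge (3,5) w=3 -- no cycle. Running total: 6
Skip edge (1,3) w=4 -- would create cycle
Add edge (1,4) w=7 -- no cycle. Running total: 13

MST edges: (1,5,w=1), (2,4,w=2), (3,5,w=3), (1,4,w=7)
Total MST weight: 1 + 2 + 3 + 7 = 13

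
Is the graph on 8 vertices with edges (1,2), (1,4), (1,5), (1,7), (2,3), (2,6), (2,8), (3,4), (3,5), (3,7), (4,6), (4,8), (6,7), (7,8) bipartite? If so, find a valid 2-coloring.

Step 1: Attempt 2-coloring using BFS:
  Start at vertex 1, assign color 0
  Color vertex 2 with color 1 (neighbor of 1)
  Color vertex 4 with color 1 (neighbor of 1)
  Color vertex 5 with color 1 (neighbor of 1)
  Color vertex 7 with color 1 (neighbor of 1)
  Color vertex 3 with color 0 (neighbor of 2)
  Color vertex 6 with color 0 (neighbor of 2)
  Color vertex 8 with color 0 (neighbor of 2)

Step 2: 2-coloring succeeded. No conflicts found.
  Set A (color 0): {1, 3, 6, 8}
  Set B (color 1): {2, 4, 5, 7}

The graph is bipartite with partition {1, 3, 6, 8}, {2, 4, 5, 7}.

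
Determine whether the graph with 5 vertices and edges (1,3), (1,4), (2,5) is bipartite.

Step 1: Attempt 2-coloring using BFS:
  Start at vertex 1, assign color 0
  Color vertex 3 with color 1 (neighbor of 1)
  Color vertex 4 with color 1 (neighbor of 1)
  Start new component at vertex 2, assign color 0
  Color vertex 5 with color 1 (neighbor of 2)

Step 2: 2-coloring succeeded. No conflicts found.
  Set A (color 0): {1, 2}
  Set B (color 1): {3, 4, 5}

The graph is bipartite with partition {1, 2}, {3, 4, 5}.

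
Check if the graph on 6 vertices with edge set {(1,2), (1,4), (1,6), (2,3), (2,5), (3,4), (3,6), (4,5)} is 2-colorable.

Step 1: Attempt 2-coloring using BFS:
  Start at vertex 1, assign color 0
  Color vertex 2 with color 1 (neighbor of 1)
  Color vertex 4 with color 1 (neighbor of 1)
  Color vertex 6 with color 1 (neighbor of 1)
  Color vertex 3 with color 0 (neighbor of 2)
  Color vertex 5 with color 0 (neighbor of 2)

Step 2: 2-coloring succeeded. No conflicts found.
  Set A (color 0): {1, 3, 5}
  Set B (color 1): {2, 4, 6}

The graph is bipartite with partition {1, 3, 5}, {2, 4, 6}.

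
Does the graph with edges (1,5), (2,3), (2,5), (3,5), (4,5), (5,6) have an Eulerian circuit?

Step 1: Find the degree of each vertex:
  deg(1) = 1
  deg(2) = 2
  deg(3) = 2
  deg(4) = 1
  deg(5) = 5
  deg(6) = 1

Step 2: Count vertices with odd degree:
  Odd-degree vertices: 1, 4, 5, 6 (4 total)

Step 3: Apply Euler's theorem:
  - Eulerian circuit exists iff graph is connected and all vertices have even degree
  - Eulerian path exists iff graph is connected and has 0 or 2 odd-degree vertices

Graph has 4 odd-degree vertices (need 0 or 2).
Neither Eulerian path nor Eulerian circuit exists.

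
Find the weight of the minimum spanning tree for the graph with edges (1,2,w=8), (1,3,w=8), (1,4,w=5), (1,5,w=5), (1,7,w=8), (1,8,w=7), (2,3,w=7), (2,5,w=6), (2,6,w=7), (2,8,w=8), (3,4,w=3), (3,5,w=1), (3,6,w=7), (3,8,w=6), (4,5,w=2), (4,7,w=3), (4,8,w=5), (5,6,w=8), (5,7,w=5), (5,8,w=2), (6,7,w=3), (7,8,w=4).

Apply Kruskal's algorithm (sort edges by weight, add if no cycle):

Sorted edges by weight:
  (3,5) w=1
  (4,5) w=2
  (5,8) w=2
  (3,4) w=3
  (4,7) w=3
  (6,7) w=3
  (7,8) w=4
  (1,4) w=5
  (1,5) w=5
  (4,8) w=5
  (5,7) w=5
  (2,5) w=6
  (3,8) w=6
  (1,8) w=7
  (2,3) w=7
  (2,6) w=7
  (3,6) w=7
  (1,7) w=8
  (1,3) w=8
  (1,2) w=8
  (2,8) w=8
  (5,6) w=8

Add edge (3,5) w=1 -- no cycle. Running total: 1
Add edge (4,5) w=2 -- no cycle. Running total: 3
Add edge (5,8) w=2 -- no cycle. Running total: 5
Skip edge (3,4) w=3 -- would create cycle
Add edge (4,7) w=3 -- no cycle. Running total: 8
Add edge (6,7) w=3 -- no cycle. Running total: 11
Skip edge (7,8) w=4 -- would create cycle
Add edge (1,4) w=5 -- no cycle. Running total: 16
Skip edge (1,5) w=5 -- would create cycle
Skip edge (4,8) w=5 -- would create cycle
Skip edge (5,7) w=5 -- would create cycle
Add edge (2,5) w=6 -- no cycle. Running total: 22

MST edges: (3,5,w=1), (4,5,w=2), (5,8,w=2), (4,7,w=3), (6,7,w=3), (1,4,w=5), (2,5,w=6)
Total MST weight: 1 + 2 + 2 + 3 + 3 + 5 + 6 = 22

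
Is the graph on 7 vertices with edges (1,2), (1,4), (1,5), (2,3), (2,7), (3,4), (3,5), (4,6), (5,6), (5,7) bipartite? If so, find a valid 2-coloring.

Step 1: Attempt 2-coloring using BFS:
  Start at vertex 1, assign color 0
  Color vertex 2 with color 1 (neighbor of 1)
  Color vertex 4 with color 1 (neighbor of 1)
  Color vertex 5 with color 1 (neighbor of 1)
  Color vertex 3 with color 0 (neighbor of 2)
  Color vertex 7 with color 0 (neighbor of 2)
  Color vertex 6 with color 0 (neighbor of 4)

Step 2: 2-coloring succeeded. No conflicts found.
  Set A (color 0): {1, 3, 6, 7}
  Set B (color 1): {2, 4, 5}

The graph is bipartite with partition {1, 3, 6, 7}, {2, 4, 5}.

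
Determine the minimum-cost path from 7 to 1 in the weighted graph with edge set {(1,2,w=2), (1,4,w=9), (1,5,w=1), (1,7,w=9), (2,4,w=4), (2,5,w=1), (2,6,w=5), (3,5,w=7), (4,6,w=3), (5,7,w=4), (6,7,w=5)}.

Step 1: Build adjacency list with weights:
  1: 2(w=2), 4(w=9), 5(w=1), 7(w=9)
  2: 1(w=2), 4(w=4), 5(w=1), 6(w=5)
  3: 5(w=7)
  4: 1(w=9), 2(w=4), 6(w=3)
  5: 1(w=1), 2(w=1), 3(w=7), 7(w=4)
  6: 2(w=5), 4(w=3), 7(w=5)
  7: 1(w=9), 5(w=4), 6(w=5)

Step 2: Apply Dijkstra's algorithm from vertex 7:
  Visit vertex 7 (distance=0)
    Update dist[1] = 9
    Update dist[5] = 4
    Update dist[6] = 5
  Visit vertex 5 (distance=4)
    Update dist[1] = 5
    Update dist[2] = 5
    Update dist[3] = 11
  Visit vertex 1 (distance=5)
    Update dist[4] = 14

Step 3: Shortest path: 7 -> 5 -> 1
Total weight: 4 + 1 = 5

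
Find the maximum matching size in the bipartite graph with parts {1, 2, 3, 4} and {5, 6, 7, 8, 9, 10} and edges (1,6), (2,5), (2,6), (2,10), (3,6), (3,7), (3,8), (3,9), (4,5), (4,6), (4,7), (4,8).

Step 1: List the neighbors of each left vertex:
  1: 6
  2: 5, 6, 10
  3: 6, 7, 8, 9
  4: 5, 6, 7, 8

Step 2: Greedily match left vertices, then look for augmenting paths:
  Match 1 -- 6
  Match 2 -- 5
  Match 3 -- 7
  Match 4 -- 8
  No augmenting path remains.

Step 3: Verify this is maximum:
  Matching size 4 = min(|L|, |R|) = min(4, 6), which is an upper bound, so this matching is maximum.

Maximum matching: {(1,6), (2,5), (3,7), (4,8)}
Size: 4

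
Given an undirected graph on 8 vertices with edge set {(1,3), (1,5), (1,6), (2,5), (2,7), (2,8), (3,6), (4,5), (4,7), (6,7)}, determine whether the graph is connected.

Step 1: Build adjacency list from edges:
  1: 3, 5, 6
  2: 5, 7, 8
  3: 1, 6
  4: 5, 7
  5: 1, 2, 4
  6: 1, 3, 7
  7: 2, 4, 6
  8: 2

Step 2: Run BFS/DFS from vertex 1:
  Visited: {1, 3, 5, 6, 2, 4, 7, 8}
  Reached 8 of 8 vertices

Step 3: All 8 vertices reached from vertex 1, so the graph is connected.
Answer: Yes, the graph is connected.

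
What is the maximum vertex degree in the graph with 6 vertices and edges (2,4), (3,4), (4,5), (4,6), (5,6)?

Step 1: Count edges incident to each vertex:
  deg(1) = 0 (neighbors: none)
  deg(2) = 1 (neighbors: 4)
  deg(3) = 1 (neighbors: 4)
  deg(4) = 4 (neighbors: 2, 3, 5, 6)
  deg(5) = 2 (neighbors: 4, 6)
  deg(6) = 2 (neighbors: 4, 5)

Step 2: Find maximum:
  max(0, 1, 1, 4, 2, 2) = 4 (vertex 4)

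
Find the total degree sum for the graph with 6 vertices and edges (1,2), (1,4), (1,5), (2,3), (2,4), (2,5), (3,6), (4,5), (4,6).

Step 1: Count edges incident to each vertex:
  deg(1) = 3 (neighbors: 2, 4, 5)
  deg(2) = 4 (neighbors: 1, 3, 4, 5)
  deg(3) = 2 (neighbors: 2, 6)
  deg(4) = 4 (neighbors: 1, 2, 5, 6)
  deg(5) = 3 (neighbors: 1, 2, 4)
  deg(6) = 2 (neighbors: 3, 4)

Step 2: Sum all degrees:
  3 + 4 + 2 + 4 + 3 + 2 = 18

Verification: sum of degrees = 2 * |E| = 2 * 9 = 18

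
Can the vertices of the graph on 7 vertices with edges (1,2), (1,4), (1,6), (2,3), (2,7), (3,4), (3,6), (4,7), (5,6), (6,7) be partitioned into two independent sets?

Step 1: Attempt 2-coloring using BFS:
  Start at vertex 1, assign color 0
  Color vertex 2 with color 1 (neighbor of 1)
  Color vertex 4 with color 1 (neighbor of 1)
  Color vertex 6 with color 1 (neighbor of 1)
  Color vertex 3 with color 0 (neighbor of 2)
  Color vertex 7 with color 0 (neighbor of 2)
  Color vertex 5 with color 0 (neighbor of 6)

Step 2: 2-coloring succeeded. No conflicts found.
  Set A (color 0): {1, 3, 5, 7}
  Set B (color 1): {2, 4, 6}

The graph is bipartite with partition {1, 3, 5, 7}, {2, 4, 6}.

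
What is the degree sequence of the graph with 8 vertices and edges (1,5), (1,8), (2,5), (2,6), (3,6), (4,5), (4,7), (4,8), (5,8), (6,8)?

Step 1: Count edges incident to each vertex:
  deg(1) = 2 (neighbors: 5, 8)
  deg(2) = 2 (neighbors: 5, 6)
  deg(3) = 1 (neighbors: 6)
  deg(4) = 3 (neighbors: 5, 7, 8)
  deg(5) = 4 (neighbors: 1, 2, 4, 8)
  deg(6) = 3 (neighbors: 2, 3, 8)
  deg(7) = 1 (neighbors: 4)
  deg(8) = 4 (neighbors: 1, 4, 5, 6)

Step 2: Sort degrees in non-increasing order:
  Degrees: [2, 2, 1, 3, 4, 3, 1, 4] -> sorted: [4, 4, 3, 3, 2, 2, 1, 1]

Degree sequence: [4, 4, 3, 3, 2, 2, 1, 1]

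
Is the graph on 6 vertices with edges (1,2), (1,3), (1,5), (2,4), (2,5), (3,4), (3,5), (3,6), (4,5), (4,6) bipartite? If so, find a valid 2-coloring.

Step 1: Attempt 2-coloring using BFS:
  Start at vertex 1, assign color 0
  Color vertex 2 with color 1 (neighbor of 1)
  Color vertex 3 with color 1 (neighbor of 1)
  Color vertex 5 with color 1 (neighbor of 1)
  Color vertex 4 with color 0 (neighbor of 2)

Step 2: Conflict found! Vertices 2 and 5 are adjacent but have the same color.
This means the graph contains an odd cycle.

The graph is NOT bipartite.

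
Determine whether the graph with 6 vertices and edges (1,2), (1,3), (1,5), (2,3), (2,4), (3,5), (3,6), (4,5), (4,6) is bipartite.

Step 1: Attempt 2-coloring using BFS:
  Start at vertex 1, assign color 0
  Color vertex 2 with color 1 (neighbor of 1)
  Color vertex 3 with color 1 (neighbor of 1)
  Color vertex 5 with color 1 (neighbor of 1)

Step 2: Conflict found! Vertices 2 and 3 are adjacent but have the same color.
This means the graph contains an odd cycle.

The graph is NOT bipartite.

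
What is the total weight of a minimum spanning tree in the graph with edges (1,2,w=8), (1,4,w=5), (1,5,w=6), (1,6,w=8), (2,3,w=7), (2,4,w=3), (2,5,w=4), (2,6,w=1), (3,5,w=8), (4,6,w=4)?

Apply Kruskal's algorithm (sort edges by weight, add if no cycle):

Sorted edges by weight:
  (2,6) w=1
  (2,4) w=3
  (2,5) w=4
  (4,6) w=4
  (1,4) w=5
  (1,5) w=6
  (2,3) w=7
  (1,2) w=8
  (1,6) w=8
  (3,5) w=8

Add edge (2,6) w=1 -- no cycle. Running total: 1
Add edge (2,4) w=3 -- no cycle. Running total: 4
Add edge (2,5) w=4 -- no cycle. Running total: 8
Skip edge (4,6) w=4 -- would create cycle
Add edge (1,4) w=5 -- no cycle. Running total: 13
Skip edge (1,5) w=6 -- would create cycle
Add edge (2,3) w=7 -- no cycle. Running total: 20

MST edges: (2,6,w=1), (2,4,w=3), (2,5,w=4), (1,4,w=5), (2,3,w=7)
Total MST weight: 1 + 3 + 4 + 5 + 7 = 20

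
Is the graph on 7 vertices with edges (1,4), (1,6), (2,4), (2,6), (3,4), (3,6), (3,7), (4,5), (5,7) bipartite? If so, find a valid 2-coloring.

Step 1: Attempt 2-coloring using BFS:
  Start at vertex 1, assign color 0
  Color vertex 4 with color 1 (neighbor of 1)
  Color vertex 6 with color 1 (neighbor of 1)
  Color vertex 2 with color 0 (neighbor of 4)
  Color vertex 3 with color 0 (neighbor of 4)
  Color vertex 5 with color 0 (neighbor of 4)
  Color vertex 7 with color 1 (neighbor of 3)

Step 2: 2-coloring succeeded. No conflicts found.
  Set A (color 0): {1, 2, 3, 5}
  Set B (color 1): {4, 6, 7}

The graph is bipartite with partition {1, 2, 3, 5}, {4, 6, 7}.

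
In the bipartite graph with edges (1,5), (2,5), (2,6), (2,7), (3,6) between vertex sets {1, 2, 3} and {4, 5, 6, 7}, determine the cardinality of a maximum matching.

Step 1: List the neighbors of each left vertex:
  1: 5
  2: 5, 6, 7
  3: 6

Step 2: Greedily match left vertices, then look for augmenting paths:
  Match 1 -- 5
  Match 2 -- 7
  Match 3 -- 6
  No augmenting path remains.

Step 3: Verify this is maximum:
  Matching size 3 = min(|L|, |R|) = min(3, 4), which is an upper bound, so this matching is maximum.

Maximum matching: {(1,5), (2,7), (3,6)}
Size: 3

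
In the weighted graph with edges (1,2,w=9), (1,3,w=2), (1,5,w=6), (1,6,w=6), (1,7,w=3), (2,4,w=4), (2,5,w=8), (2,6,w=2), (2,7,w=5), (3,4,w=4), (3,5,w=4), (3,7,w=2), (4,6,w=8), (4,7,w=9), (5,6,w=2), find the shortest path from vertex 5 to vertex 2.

Step 1: Build adjacency list with weights:
  1: 2(w=9), 3(w=2), 5(w=6), 6(w=6), 7(w=3)
  2: 1(w=9), 4(w=4), 5(w=8), 6(w=2), 7(w=5)
  3: 1(w=2), 4(w=4), 5(w=4), 7(w=2)
  4: 2(w=4), 3(w=4), 6(w=8), 7(w=9)
  5: 1(w=6), 2(w=8), 3(w=4), 6(w=2)
  6: 1(w=6), 2(w=2), 4(w=8), 5(w=2)
  7: 1(w=3), 2(w=5), 3(w=2), 4(w=9)

Step 2: Apply Dijkstra's algorithm from vertex 5:
  Visit vertex 5 (distance=0)
    Update dist[1] = 6
    Update dist[2] = 8
    Update dist[3] = 4
    Update dist[6] = 2
  Visit vertex 6 (distance=2)
    Update dist[2] = 4
    Update dist[4] = 10
  Visit vertex 2 (distance=4)
    Update dist[4] = 8
    Update dist[7] = 9

Step 3: Shortest path: 5 -> 6 -> 2
Total weight: 2 + 2 = 4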